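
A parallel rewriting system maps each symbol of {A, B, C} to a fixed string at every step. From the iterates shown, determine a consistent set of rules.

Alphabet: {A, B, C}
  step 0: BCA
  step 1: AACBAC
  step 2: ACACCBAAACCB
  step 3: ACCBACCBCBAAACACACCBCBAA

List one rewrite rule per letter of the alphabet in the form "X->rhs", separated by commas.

A->AC, B->AA, C->CB

  step 2 ⇒ step 3: ACACCBAAACCB ⇒ AC·CB·AC·CB·CB·AA·AC·AC·AC·CB·CB·AA
    A ↦ AC
    B ↦ AA
    C ↦ CB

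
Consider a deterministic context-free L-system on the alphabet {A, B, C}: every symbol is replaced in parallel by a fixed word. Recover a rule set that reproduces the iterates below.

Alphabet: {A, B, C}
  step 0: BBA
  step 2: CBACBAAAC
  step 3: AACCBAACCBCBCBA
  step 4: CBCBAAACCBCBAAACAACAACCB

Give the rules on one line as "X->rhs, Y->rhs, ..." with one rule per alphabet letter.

  step 3 ⇒ step 4: AACCBAACCBCBCBA ⇒ CB·CB·A·A·AC·CB·CB·A·A·AC·A·AC·A·AC·CB
    A ↦ CB
    B ↦ AC
    C ↦ A

A->CB, B->AC, C->A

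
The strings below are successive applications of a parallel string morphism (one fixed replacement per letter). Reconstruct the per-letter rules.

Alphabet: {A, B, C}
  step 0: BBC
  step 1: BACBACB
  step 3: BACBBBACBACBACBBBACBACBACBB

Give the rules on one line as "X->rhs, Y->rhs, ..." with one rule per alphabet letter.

A->B, B->BAC, C->B

  step 0 ⇒ step 1: BBC ⇒ BAC·BAC·B
    B ↦ BAC
    C ↦ B
    A ↦ B  (constrained at step 1)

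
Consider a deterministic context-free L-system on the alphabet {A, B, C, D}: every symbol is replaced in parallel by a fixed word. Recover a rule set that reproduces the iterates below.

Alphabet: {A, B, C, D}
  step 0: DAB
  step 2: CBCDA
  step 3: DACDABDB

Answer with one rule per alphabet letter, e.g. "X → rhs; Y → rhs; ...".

A->DB, B->C, C->DA, D->B

  step 2 ⇒ step 3: CBCDA ⇒ DA·C·DA·B·DB
    A ↦ DB
    B ↦ C
    C ↦ DA
    D ↦ B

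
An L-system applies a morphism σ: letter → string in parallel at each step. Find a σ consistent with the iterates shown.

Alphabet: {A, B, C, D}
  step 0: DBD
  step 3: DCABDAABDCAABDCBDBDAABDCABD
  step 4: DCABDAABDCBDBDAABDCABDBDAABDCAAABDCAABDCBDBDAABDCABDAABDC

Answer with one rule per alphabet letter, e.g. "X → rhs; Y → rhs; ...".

A->BD, B->AAB, C->A, D->DC

  step 3 ⇒ step 4: DCABDAABDCAABDCBDBDAABDCABD ⇒ DC·A·BD·AAB·DC·BD·BD·AAB·DC·A·BD·BD·AAB·DC·A·AAB·DC·AAB·DC·BD·BD·AAB·DC·A·BD·AAB·DC
    A ↦ BD
    B ↦ AAB
    C ↦ A
    D ↦ DC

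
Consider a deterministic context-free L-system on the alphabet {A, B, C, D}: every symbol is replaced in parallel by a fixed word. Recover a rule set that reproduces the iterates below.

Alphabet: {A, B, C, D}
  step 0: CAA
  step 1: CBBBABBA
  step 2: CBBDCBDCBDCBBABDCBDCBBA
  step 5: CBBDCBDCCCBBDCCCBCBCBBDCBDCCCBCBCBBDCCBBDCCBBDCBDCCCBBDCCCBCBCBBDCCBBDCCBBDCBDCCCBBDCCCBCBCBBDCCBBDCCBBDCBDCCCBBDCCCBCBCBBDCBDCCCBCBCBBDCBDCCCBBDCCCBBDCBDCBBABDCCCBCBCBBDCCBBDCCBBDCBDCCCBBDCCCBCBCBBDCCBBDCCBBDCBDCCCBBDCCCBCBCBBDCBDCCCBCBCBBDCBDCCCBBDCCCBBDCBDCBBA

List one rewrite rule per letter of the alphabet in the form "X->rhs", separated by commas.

  step 1 ⇒ step 2: CBBBABBA ⇒ CB·BDC·BDC·BDC·BBA·BDC·BDC·BBA
    A ↦ BBA
    B ↦ BDC
    C ↦ CB
    D ↦ C  (constrained at step 2)

A->BBA, B->BDC, C->CB, D->C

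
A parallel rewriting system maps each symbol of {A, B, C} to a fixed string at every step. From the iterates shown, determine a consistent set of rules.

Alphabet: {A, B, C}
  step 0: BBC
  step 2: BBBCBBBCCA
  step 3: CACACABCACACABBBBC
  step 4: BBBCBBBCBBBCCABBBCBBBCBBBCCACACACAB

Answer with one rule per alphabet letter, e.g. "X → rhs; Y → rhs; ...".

  step 3 ⇒ step 4: CACACABCACACABBBBC ⇒ B·BBC·B·BBC·B·BBC·CA·B·BBC·B·BBC·B·BBC·CA·CA·CA·CA·B
    A ↦ BBC
    B ↦ CA
    C ↦ B

A->BBC, B->CA, C->B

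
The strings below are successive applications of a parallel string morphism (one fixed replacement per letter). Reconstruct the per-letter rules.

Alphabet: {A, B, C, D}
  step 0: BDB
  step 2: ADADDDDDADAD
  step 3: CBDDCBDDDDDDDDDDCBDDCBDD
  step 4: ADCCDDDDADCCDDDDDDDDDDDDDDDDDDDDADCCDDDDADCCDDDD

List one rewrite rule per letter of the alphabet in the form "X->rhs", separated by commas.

  step 3 ⇒ step 4: CBDDCBDDDDDDDDDDCBDDCBDD ⇒ AD·CC·DD·DD·AD·CC·DD·DD·DD·DD·DD·DD·DD·DD·DD·DD·AD·CC·DD·DD·AD·CC·DD·DD
    B ↦ CC
    C ↦ AD
    D ↦ DD
  step 2 ⇒ step 3: ADADDDDDADAD ⇒ CB·DD·CB·DD·DD·DD·DD·DD·CB·DD·CB·DD
    A ↦ CB

A->CB, B->CC, C->AD, D->DD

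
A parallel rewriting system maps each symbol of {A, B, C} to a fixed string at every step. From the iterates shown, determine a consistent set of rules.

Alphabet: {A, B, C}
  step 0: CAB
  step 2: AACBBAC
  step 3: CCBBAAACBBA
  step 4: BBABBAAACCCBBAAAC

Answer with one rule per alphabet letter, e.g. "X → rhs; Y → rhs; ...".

  step 3 ⇒ step 4: CCBBAAACBBA ⇒ BBA·BBA·A·A·C·C·C·BBA·A·A·C
    A ↦ C
    B ↦ A
    C ↦ BBA

A->C, B->A, C->BBA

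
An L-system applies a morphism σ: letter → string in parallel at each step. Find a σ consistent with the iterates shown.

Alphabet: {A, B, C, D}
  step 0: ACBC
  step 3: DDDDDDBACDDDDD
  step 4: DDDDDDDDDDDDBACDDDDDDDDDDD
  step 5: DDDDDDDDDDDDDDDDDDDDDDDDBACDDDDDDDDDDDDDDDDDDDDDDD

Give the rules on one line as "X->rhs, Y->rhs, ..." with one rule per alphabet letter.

  step 4 ⇒ step 5: DDDDDDDDDDDDBACDDDDDDDDDDD ⇒ DD·DD·DD·DD·DD·DD·DD·DD·DD·DD·DD·DD·BA·C·D·DD·DD·DD·DD·DD·DD·DD·DD·DD·DD·DD
    A ↦ C
    B ↦ BA
    C ↦ D
    D ↦ DD

A->C, B->BA, C->D, D->DD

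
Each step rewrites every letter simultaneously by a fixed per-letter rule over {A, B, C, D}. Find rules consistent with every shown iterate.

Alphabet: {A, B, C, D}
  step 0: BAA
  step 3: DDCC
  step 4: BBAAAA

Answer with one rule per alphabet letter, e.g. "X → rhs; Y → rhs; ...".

  step 3 ⇒ step 4: DDCC ⇒ B·B·AA·AA
    C ↦ AA
    D ↦ B
    A ↦ D  (constrained at step 0)
    B ↦ C  (constrained at step 0)

A->D, B->C, C->AA, D->B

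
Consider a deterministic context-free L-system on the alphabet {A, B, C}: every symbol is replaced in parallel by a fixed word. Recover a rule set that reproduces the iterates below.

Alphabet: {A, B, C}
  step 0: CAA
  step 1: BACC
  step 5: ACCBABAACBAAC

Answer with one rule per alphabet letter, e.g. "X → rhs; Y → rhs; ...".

A->C, B->A, C->BA

  step 0 ⇒ step 1: CAA ⇒ BA·C·C
    A ↦ C
    C ↦ BA
    B ↦ A  (constrained at step 1)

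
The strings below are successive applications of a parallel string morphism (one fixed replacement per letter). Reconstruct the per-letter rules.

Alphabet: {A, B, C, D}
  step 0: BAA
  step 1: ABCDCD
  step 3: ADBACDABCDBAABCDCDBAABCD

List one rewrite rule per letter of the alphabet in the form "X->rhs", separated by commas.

A->CD, B->AB, C->AD, D->BA

  step 0 ⇒ step 1: BAA ⇒ AB·CD·CD
    A ↦ CD
    B ↦ AB
    C ↦ AD  (constrained at step 1)
    D ↦ BA  (constrained at step 1)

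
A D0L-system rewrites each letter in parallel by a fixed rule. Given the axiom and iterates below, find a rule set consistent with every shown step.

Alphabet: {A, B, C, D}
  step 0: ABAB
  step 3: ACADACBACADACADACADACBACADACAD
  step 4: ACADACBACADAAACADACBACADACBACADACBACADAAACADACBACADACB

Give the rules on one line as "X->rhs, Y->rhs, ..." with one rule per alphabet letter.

A->AC, B->AA, C->AD, D->B

  step 3 ⇒ step 4: ACADACBACADACADACADACBACADACAD ⇒ AC·AD·AC·B·AC·AD·AA·AC·AD·AC·B·AC·AD·AC·B·AC·AD·AC·B·AC·AD·AA·AC·AD·AC·B·AC·AD·AC·B
    A ↦ AC
    B ↦ AA
    C ↦ AD
    D ↦ B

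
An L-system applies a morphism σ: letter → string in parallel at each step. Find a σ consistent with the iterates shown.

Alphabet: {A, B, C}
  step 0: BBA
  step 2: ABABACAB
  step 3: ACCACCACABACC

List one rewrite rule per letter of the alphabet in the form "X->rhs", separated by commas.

  step 2 ⇒ step 3: ABABACAB ⇒ AC·C·AC·C·AC·AB·AC·C
    A ↦ AC
    B ↦ C
    C ↦ AB

A->AC, B->C, C->AB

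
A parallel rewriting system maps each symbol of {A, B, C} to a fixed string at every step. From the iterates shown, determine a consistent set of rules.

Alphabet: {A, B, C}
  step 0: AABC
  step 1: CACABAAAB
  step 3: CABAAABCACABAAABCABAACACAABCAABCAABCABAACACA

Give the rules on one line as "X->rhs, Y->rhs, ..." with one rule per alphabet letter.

A->CA, B->BAA, C->AB

  step 0 ⇒ step 1: AABC ⇒ CA·CA·BAA·AB
    A ↦ CA
    B ↦ BAA
    C ↦ AB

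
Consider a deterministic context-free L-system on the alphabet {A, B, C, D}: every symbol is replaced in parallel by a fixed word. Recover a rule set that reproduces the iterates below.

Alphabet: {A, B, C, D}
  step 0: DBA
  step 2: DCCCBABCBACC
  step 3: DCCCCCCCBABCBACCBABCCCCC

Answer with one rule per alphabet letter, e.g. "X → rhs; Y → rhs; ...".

  step 2 ⇒ step 3: DCCCBABCBACC ⇒ DC·CC·CC·CC·BA·BC·BA·CC·BA·BC·CC·CC
    A ↦ BC
    B ↦ BA
    C ↦ CC
    D ↦ DC

A->BC, B->BA, C->CC, D->DC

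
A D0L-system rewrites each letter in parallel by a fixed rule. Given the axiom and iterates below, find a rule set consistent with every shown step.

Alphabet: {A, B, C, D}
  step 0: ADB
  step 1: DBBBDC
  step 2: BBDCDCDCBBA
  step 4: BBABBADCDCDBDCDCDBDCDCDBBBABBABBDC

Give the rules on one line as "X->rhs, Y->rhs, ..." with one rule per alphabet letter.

A->DB, B->DC, C->A, D->BB

  step 1 ⇒ step 2: DBBBDC ⇒ BB·DC·DC·DC·BB·A
    B ↦ DC
    C ↦ A
    D ↦ BB
  step 0 ⇒ step 1: ADB ⇒ DB·BB·DC
    A ↦ DB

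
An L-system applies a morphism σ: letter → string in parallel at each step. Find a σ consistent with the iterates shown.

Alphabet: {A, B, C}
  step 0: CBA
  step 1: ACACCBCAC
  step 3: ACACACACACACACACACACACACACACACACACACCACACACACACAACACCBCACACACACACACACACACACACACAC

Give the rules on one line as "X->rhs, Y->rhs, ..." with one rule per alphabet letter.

A->CAC, B->CCB, C->ACA

  step 0 ⇒ step 1: CBA ⇒ ACA·CCB·CAC
    A ↦ CAC
    B ↦ CCB
    C ↦ ACA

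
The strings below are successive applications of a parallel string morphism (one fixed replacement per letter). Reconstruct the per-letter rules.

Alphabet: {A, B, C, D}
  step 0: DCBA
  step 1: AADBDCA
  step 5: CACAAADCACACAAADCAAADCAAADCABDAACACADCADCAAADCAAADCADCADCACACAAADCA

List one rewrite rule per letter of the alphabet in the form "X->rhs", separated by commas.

A->CA, B->BD, C->D, D->AA

  step 0 ⇒ step 1: DCBA ⇒ AA·D·BD·CA
    A ↦ CA
    B ↦ BD
    C ↦ D
    D ↦ AA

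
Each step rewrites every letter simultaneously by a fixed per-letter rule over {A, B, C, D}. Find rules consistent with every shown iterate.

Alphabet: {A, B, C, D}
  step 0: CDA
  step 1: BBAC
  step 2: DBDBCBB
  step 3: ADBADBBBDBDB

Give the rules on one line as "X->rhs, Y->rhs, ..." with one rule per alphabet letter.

  step 2 ⇒ step 3: DBDBCBB ⇒ A·DB·A·DB·BB·DB·DB
    B ↦ DB
    C ↦ BB
    D ↦ A
  step 0 ⇒ step 1: CDA ⇒ BB·A·C
    A ↦ C

A->C, B->DB, C->BB, D->A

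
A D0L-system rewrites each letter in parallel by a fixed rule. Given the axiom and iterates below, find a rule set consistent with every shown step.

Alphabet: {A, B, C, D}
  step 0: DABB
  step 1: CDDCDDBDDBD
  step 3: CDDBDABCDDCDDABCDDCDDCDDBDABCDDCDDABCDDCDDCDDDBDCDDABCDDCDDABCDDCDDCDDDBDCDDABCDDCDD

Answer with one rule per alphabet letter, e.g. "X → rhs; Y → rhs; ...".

A->CD, B->DBD, C->AB, D->CDD

  step 0 ⇒ step 1: DABB ⇒ CDD·CD·DBD·DBD
    A ↦ CD
    B ↦ DBD
    D ↦ CDD
    C ↦ AB  (constrained at step 1)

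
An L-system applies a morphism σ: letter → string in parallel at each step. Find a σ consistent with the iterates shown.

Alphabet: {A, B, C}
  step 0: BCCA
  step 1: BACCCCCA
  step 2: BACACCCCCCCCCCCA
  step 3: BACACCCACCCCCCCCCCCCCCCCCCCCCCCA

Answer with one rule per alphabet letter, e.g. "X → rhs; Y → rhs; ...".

  step 2 ⇒ step 3: BACACCCCCCCCCCCA ⇒ BA·CA·CC·CA·CC·CC·CC·CC·CC·CC·CC·CC·CC·CC·CC·CA
    A ↦ CA
    B ↦ BA
    C ↦ CC

A->CA, B->BA, C->CC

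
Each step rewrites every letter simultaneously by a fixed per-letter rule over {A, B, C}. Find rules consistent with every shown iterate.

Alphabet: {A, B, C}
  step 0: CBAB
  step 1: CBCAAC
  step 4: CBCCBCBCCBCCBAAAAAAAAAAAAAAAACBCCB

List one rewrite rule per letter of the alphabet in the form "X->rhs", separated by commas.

A->AA, B->C, C->CB

  step 0 ⇒ step 1: CBAB ⇒ CB·C·AA·C
    A ↦ AA
    B ↦ C
    C ↦ CB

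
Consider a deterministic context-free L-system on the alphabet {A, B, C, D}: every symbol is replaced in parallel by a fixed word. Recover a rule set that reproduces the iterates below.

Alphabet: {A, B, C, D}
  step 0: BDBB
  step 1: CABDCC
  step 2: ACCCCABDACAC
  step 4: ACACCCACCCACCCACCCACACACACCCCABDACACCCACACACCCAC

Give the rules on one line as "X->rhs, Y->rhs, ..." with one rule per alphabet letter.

A->CC, B->C, C->AC, D->ABD

  step 1 ⇒ step 2: CABDCC ⇒ AC·CC·C·ABD·AC·AC
    A ↦ CC
    B ↦ C
    C ↦ AC
    D ↦ ABD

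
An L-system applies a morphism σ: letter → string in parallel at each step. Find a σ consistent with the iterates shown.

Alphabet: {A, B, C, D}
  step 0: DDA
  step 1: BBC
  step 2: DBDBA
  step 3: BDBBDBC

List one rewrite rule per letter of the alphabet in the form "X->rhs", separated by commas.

A->C, B->DB, C->A, D->B

  step 2 ⇒ step 3: DBDBA ⇒ B·DB·B·DB·C
    A ↦ C
    B ↦ DB
    D ↦ B
  step 1 ⇒ step 2: BBC ⇒ DB·DB·A
    C ↦ A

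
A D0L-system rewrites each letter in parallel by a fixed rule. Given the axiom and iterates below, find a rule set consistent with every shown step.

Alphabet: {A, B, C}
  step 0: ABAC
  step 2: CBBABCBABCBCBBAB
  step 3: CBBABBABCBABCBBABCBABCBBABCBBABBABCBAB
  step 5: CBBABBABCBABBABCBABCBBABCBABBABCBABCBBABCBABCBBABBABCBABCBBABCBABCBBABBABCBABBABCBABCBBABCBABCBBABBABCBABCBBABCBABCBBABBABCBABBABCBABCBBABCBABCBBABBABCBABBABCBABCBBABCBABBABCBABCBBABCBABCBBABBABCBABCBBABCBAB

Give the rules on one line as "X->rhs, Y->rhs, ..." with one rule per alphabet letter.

A->C, B->BAB, C->CB

  step 2 ⇒ step 3: CBBABCBABCBCBBAB ⇒ CB·BAB·BAB·C·BAB·CB·BAB·C·BAB·CB·BAB·CB·BAB·BAB·C·BAB
    A ↦ C
    B ↦ BAB
    C ↦ CB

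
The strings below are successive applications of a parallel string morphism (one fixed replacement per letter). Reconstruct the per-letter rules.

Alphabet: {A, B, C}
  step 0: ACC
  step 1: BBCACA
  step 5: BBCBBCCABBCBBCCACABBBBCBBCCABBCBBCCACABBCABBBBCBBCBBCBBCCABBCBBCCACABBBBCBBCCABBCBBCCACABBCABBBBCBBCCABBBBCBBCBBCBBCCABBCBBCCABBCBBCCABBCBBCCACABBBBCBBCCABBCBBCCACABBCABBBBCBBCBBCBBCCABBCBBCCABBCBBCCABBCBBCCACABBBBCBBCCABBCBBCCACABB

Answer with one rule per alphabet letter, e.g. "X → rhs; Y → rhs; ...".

  step 0 ⇒ step 1: ACC ⇒ BB·CA·CA
    A ↦ BB
    C ↦ CA
    B ↦ BBC  (constrained at step 1)

A->BB, B->BBC, C->CA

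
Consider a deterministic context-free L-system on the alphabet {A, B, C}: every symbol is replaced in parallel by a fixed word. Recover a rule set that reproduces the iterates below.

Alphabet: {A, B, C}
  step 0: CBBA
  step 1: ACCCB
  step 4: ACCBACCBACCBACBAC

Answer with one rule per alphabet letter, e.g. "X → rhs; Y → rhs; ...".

A->B, B->C, C->AC

  step 0 ⇒ step 1: CBBA ⇒ AC·C·C·B
    A ↦ B
    B ↦ C
    C ↦ AC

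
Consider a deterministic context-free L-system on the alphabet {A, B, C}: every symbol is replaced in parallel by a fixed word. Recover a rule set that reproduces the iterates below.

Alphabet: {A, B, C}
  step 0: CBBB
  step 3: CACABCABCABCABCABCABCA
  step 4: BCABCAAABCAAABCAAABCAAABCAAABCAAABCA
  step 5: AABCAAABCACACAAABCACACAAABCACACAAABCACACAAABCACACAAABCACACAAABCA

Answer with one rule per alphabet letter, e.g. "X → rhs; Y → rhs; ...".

A->CA, B->AA, C->B

  step 4 ⇒ step 5: BCABCAAABCAAABCAAABCAAABCAAABCAAABCA ⇒ AA·B·CA·AA·B·CA·CA·CA·AA·B·CA·CA·CA·AA·B·CA·CA·CA·AA·B·CA·CA·CA·AA·B·CA·CA·CA·AA·B·CA·CA·CA·AA·B·CA
    A ↦ CA
    B ↦ AA
    C ↦ B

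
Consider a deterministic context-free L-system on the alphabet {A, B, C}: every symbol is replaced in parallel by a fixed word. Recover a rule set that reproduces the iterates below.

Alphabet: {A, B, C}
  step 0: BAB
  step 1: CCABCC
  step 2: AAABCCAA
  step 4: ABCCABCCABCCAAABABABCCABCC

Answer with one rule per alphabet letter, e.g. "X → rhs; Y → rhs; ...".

A->AB, B->CC, C->A

  step 1 ⇒ step 2: CCABCC ⇒ A·A·AB·CC·A·A
    A ↦ AB
    B ↦ CC
    C ↦ A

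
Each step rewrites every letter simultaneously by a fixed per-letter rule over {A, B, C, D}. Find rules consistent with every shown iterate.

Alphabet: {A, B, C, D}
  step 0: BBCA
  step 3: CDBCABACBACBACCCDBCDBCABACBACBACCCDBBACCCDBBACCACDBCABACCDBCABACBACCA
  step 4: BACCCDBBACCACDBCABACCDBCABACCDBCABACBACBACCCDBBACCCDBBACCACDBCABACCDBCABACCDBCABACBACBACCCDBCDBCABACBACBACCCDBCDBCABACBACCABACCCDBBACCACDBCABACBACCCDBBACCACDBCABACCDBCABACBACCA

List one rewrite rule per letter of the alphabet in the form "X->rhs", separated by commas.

A->CA, B->CDB, C->BAC, D->C

  step 3 ⇒ step 4: CDBCABACBACBACCCDBCDBCABACBACBACCCDBBACCCDBBACCACDBCABACCDBCABACBACCA ⇒ BAC·C·CDB·BAC·CA·CDB·CA·BAC·CDB·CA·BAC·CDB·CA·BAC·BAC·BAC·C·CDB·BAC·C·CDB·BAC·CA·CDB·CA·BAC·CDB·CA·BAC·CDB·CA·BAC·BAC·BAC·C·CDB·CDB·CA·BAC·BAC·BAC·C·CDB·CDB·CA·BAC·BAC·CA·BAC·C·CDB·BAC·CA·CDB·CA·BAC·BAC·C·CDB·BAC·CA·CDB·CA·BAC·CDB·CA·BAC·BAC·CA
    A ↦ CA
    B ↦ CDB
    C ↦ BAC
    D ↦ C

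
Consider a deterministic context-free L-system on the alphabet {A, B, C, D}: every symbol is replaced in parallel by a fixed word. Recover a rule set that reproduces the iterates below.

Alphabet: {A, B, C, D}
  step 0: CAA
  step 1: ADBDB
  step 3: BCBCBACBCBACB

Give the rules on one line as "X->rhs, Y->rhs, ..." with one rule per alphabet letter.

A->DB, B->CB, C->A, D->B

  step 0 ⇒ step 1: CAA ⇒ A·DB·DB
    A ↦ DB
    C ↦ A
    B ↦ CB  (constrained at step 1)
    D ↦ B  (constrained at step 1)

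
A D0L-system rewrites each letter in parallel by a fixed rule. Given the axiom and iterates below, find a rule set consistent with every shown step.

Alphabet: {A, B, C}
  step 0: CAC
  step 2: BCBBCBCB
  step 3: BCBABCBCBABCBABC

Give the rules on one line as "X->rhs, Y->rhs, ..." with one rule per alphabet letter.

  step 2 ⇒ step 3: BCBBCBCB ⇒ BC·BA·BC·BC·BA·BC·BA·BC
    B ↦ BC
    C ↦ BA
    A ↦ B  (constrained at step 0)

A->B, B->BC, C->BA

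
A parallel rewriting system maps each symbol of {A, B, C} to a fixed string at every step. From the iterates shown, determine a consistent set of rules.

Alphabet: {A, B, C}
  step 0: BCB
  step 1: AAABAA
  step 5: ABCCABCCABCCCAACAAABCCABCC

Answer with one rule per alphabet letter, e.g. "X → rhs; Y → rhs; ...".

A->C, B->AA, C->AB

  step 0 ⇒ step 1: BCB ⇒ AA·AB·AA
    B ↦ AA
    C ↦ AB
    A ↦ C  (constrained at step 1)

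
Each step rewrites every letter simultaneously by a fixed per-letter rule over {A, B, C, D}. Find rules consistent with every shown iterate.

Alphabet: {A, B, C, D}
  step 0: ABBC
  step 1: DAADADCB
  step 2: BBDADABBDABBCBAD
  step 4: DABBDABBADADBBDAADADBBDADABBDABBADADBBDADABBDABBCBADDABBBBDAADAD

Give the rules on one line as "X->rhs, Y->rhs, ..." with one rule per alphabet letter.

A->DA, B->AD, C->CB, D->BB

  step 1 ⇒ step 2: DAADADCB ⇒ BB·DA·DA·BB·DA·BB·CB·AD
    A ↦ DA
    B ↦ AD
    C ↦ CB
    D ↦ BB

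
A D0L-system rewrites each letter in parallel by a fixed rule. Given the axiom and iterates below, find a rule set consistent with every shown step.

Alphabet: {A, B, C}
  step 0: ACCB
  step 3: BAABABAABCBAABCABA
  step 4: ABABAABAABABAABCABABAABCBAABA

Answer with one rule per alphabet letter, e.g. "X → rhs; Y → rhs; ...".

A->BA, B->A, C->BC

  step 3 ⇒ step 4: BAABABAABCBAABCABA ⇒ A·BA·BA·A·BA·A·BA·BA·A·BC·A·BA·BA·A·BC·BA·A·BA
    A ↦ BA
    B ↦ A
    C ↦ BC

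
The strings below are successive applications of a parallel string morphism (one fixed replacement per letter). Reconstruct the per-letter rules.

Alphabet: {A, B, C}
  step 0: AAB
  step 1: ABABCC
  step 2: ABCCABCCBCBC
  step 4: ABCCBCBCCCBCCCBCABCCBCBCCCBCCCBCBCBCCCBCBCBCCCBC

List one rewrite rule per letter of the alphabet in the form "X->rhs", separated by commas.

  step 1 ⇒ step 2: ABABCC ⇒ AB·CC·AB·CC·BC·BC
    A ↦ AB
    B ↦ CC
    C ↦ BC

A->AB, B->CC, C->BC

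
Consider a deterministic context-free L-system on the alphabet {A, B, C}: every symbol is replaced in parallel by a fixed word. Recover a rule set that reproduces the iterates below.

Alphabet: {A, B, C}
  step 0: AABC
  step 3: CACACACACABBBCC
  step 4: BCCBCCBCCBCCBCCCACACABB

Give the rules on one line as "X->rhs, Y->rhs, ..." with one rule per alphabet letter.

  step 3 ⇒ step 4: CACACACACABBBCC ⇒ B·CC·B·CC·B·CC·B·CC·B·CC·CA·CA·CA·B·B
    A ↦ CC
    B ↦ CA
    C ↦ B

A->CC, B->CA, C->B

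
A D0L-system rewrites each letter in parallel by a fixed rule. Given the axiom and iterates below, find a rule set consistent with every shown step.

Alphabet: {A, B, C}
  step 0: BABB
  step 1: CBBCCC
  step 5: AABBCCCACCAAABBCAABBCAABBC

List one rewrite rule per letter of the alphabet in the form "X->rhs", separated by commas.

  step 0 ⇒ step 1: BABB ⇒ C·BBC·C·C
    A ↦ BBC
    B ↦ C
    C ↦ A  (constrained at step 1)

A->BBC, B->C, C->A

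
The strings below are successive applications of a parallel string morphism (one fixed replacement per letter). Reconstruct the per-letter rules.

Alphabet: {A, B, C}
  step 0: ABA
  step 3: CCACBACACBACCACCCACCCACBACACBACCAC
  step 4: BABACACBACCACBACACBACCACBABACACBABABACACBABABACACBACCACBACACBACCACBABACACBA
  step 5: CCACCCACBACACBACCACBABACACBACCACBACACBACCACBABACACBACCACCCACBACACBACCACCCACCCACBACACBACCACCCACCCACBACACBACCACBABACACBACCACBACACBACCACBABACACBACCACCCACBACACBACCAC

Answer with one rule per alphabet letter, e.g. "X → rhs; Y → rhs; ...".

  step 4 ⇒ step 5: BABACACBACCACBACACBACCACBABACACBABABACACBABABACACBACCACBACACBACCACBABACACBA ⇒ C·CAC·C·CAC·BA·CAC·BA·C·CAC·BA·BA·CAC·BA·C·CAC·BA·CAC·BA·C·CAC·BA·BA·CAC·BA·C·CAC·C·CAC·BA·CAC·BA·C·CAC·C·CAC·C·CAC·BA·CAC·BA·C·CAC·C·CAC·C·CAC·BA·CAC·BA·C·CAC·BA·BA·CAC·BA·C·CAC·BA·CAC·BA·C·CAC·BA·BA·CAC·BA·C·CAC·C·CAC·BA·CAC·BA·C·CAC
    A ↦ CAC
    B ↦ C
    C ↦ BA

A->CAC, B->C, C->BA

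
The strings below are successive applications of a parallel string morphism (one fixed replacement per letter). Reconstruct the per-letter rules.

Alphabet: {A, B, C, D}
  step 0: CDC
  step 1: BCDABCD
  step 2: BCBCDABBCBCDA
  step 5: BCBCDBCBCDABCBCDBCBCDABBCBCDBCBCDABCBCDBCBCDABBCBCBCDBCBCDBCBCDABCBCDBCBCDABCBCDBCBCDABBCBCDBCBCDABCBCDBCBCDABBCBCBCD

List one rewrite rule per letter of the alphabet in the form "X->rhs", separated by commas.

A->B, B->BC, C->BCD, D->A

  step 1 ⇒ step 2: BCDABCD ⇒ BC·BCD·A·B·BC·BCD·A
    A ↦ B
    B ↦ BC
    C ↦ BCD
    D ↦ A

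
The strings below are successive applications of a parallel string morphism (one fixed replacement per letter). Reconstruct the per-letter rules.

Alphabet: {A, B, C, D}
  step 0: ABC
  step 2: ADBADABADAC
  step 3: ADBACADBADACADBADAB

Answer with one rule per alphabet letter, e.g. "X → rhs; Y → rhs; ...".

A->AD, B->AC, C->AB, D->B

  step 2 ⇒ step 3: ADBADABADAC ⇒ AD·B·AC·AD·B·AD·AC·AD·B·AD·AB
    A ↦ AD
    B ↦ AC
    C ↦ AB
    D ↦ B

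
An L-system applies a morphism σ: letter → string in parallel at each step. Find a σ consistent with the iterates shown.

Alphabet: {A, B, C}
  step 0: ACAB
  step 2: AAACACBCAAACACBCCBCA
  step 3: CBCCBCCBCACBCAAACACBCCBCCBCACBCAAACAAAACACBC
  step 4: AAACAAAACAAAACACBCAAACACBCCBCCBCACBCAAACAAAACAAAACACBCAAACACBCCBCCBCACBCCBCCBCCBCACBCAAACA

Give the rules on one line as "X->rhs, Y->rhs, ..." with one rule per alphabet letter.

  step 3 ⇒ step 4: CBCCBCCBCACBCAAACACBCCBCCBCACBCAAACAAAACACBC ⇒ A·AAC·A·A·AAC·A·A·AAC·A·CBC·A·AAC·A·CBC·CBC·CBC·A·CBC·A·AAC·A·A·AAC·A·A·AAC·A·CBC·A·AAC·A·CBC·CBC·CBC·A·CBC·CBC·CBC·CBC·A·CBC·A·AAC·A
    A ↦ CBC
    B ↦ AAC
    C ↦ A

A->CBC, B->AAC, C->A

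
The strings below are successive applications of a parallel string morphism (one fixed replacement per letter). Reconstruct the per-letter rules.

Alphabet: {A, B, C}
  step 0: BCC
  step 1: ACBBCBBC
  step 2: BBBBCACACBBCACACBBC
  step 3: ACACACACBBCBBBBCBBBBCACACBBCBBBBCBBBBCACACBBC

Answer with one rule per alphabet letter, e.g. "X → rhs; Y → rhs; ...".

A->BB, B->AC, C->BBC

  step 2 ⇒ step 3: BBBBCACACBBCACACBBC ⇒ AC·AC·AC·AC·BBC·BB·BBC·BB·BBC·AC·AC·BBC·BB·BBC·BB·BBC·AC·AC·BBC
    A ↦ BB
    B ↦ AC
    C ↦ BBC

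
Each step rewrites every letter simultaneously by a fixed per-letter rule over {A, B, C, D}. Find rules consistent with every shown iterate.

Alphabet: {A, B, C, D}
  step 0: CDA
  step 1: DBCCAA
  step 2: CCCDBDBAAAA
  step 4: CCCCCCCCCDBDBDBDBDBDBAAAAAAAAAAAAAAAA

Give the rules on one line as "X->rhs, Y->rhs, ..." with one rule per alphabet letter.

A->AA, B->C, C->DB, D->CC

  step 1 ⇒ step 2: DBCCAA ⇒ CC·C·DB·DB·AA·AA
    A ↦ AA
    B ↦ C
    C ↦ DB
    D ↦ CC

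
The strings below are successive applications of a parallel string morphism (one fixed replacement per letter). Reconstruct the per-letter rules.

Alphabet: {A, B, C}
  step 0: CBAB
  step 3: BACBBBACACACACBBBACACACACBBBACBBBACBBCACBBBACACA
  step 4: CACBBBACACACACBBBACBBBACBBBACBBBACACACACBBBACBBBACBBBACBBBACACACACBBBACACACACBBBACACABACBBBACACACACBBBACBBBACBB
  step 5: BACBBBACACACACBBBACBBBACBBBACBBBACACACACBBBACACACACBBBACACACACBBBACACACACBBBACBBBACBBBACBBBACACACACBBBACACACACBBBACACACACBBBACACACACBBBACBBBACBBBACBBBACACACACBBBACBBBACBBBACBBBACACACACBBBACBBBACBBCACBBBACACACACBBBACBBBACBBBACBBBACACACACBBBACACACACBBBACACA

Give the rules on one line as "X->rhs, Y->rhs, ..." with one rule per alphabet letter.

A->CBB, B->CA, C->BA

  step 4 ⇒ step 5: CACBBBACACACACBBBACBBBACBBBACBBBACACACACBBBACBBBACBBBACBBBACACACACBBBACACACACBBBACACABACBBBACACACACBBBACBBBACBB ⇒ BA·CBB·BA·CA·CA·CA·CBB·BA·CBB·BA·CBB·BA·CBB·BA·CA·CA·CA·CBB·BA·CA·CA·CA·CBB·BA·CA·CA·CA·CBB·BA·CA·CA·CA·CBB·BA·CBB·BA·CBB·BA·CBB·BA·CA·CA·CA·CBB·BA·CA·CA·CA·CBB·BA·CA·CA·CA·CBB·BA·CA·CA·CA·CBB·BA·CBB·BA·CBB·BA·CBB·BA·CA·CA·CA·CBB·BA·CBB·BA·CBB·BA·CBB·BA·CA·CA·CA·CBB·BA·CBB·BA·CBB·CA·CBB·BA·CA·CA·CA·CBB·BA·CBB·BA·CBB·BA·CBB·BA·CA·CA·CA·CBB·BA·CA·CA·CA·CBB·BA·CA·CA
    A ↦ CBB
    B ↦ CA
    C ↦ BA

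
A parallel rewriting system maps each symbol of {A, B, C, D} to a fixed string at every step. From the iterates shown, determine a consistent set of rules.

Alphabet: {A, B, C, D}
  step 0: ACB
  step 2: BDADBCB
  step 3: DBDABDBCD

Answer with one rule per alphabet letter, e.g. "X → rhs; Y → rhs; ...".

A->DA, B->D, C->BC, D->B

  step 2 ⇒ step 3: BDADBCB ⇒ D·B·DA·B·D·BC·D
    A ↦ DA
    B ↦ D
    C ↦ BC
    D ↦ B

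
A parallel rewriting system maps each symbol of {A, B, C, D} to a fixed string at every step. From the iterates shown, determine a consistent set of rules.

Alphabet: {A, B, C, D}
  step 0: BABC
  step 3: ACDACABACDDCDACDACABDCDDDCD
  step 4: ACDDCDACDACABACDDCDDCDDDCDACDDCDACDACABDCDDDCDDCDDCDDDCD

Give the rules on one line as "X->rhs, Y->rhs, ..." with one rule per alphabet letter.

A->AC, B->AB, C->D, D->DCD

  step 3 ⇒ step 4: ACDACABACDDCDACDACABDCDDDCD ⇒ AC·D·DCD·AC·D·AC·AB·AC·D·DCD·DCD·D·DCD·AC·D·DCD·AC·D·AC·AB·DCD·D·DCD·DCD·DCD·D·DCD
    A ↦ AC
    B ↦ AB
    C ↦ D
    D ↦ DCD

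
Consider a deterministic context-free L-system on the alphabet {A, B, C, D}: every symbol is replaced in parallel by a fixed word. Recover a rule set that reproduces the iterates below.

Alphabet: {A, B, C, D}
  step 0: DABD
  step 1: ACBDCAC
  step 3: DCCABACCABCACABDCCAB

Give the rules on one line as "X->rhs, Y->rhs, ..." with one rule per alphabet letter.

  step 0 ⇒ step 1: DABD ⇒ AC·B·DC·AC
    A ↦ B
    B ↦ DC
    D ↦ AC
    C ↦ CA  (constrained at step 1)

A->B, B->DC, C->CA, D->AC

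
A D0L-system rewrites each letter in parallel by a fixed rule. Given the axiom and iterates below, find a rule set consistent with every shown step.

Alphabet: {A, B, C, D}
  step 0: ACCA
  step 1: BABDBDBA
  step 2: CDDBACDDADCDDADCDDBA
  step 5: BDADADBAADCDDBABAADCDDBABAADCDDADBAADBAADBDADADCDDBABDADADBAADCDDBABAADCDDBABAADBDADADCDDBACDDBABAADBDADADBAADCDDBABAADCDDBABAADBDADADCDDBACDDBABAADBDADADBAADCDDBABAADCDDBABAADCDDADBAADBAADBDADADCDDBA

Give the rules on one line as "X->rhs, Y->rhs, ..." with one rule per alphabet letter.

  step 1 ⇒ step 2: BABDBDBA ⇒ CDD·BA·CDD·AD·CDD·AD·CDD·BA
    A ↦ BA
    B ↦ CDD
    D ↦ AD
  step 0 ⇒ step 1: ACCA ⇒ BA·BD·BD·BA
    C ↦ BD

A->BA, B->CDD, C->BD, D->AD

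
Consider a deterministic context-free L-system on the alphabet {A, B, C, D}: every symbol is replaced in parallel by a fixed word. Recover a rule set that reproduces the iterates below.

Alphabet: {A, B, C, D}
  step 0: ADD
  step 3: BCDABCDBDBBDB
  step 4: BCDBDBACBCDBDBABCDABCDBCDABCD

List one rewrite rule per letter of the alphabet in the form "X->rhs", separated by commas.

  step 3 ⇒ step 4: BCDABCDBDBBDB ⇒ BCD·BDB·A·C·BCD·BDB·A·BCD·A·BCD·BCD·A·BCD
    A ↦ C
    B ↦ BCD
    C ↦ BDB
    D ↦ A

A->C, B->BCD, C->BDB, D->A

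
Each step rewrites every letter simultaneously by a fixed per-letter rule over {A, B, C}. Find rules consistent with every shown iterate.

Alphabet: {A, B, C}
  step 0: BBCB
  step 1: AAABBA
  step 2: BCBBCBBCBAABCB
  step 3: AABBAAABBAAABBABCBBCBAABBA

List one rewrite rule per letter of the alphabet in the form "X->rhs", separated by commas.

A->BCB, B->A, C->ABB

  step 2 ⇒ step 3: BCBBCBBCBAABCB ⇒ A·ABB·A·A·ABB·A·A·ABB·A·BCB·BCB·A·ABB·A
    A ↦ BCB
    B ↦ A
    C ↦ ABB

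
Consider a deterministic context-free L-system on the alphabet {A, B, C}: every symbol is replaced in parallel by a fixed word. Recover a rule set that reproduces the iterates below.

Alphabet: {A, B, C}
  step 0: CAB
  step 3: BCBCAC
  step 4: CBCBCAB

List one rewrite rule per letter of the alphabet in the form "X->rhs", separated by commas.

  step 3 ⇒ step 4: BCBCAC ⇒ C·B·C·B·CA·B
    A ↦ CA
    B ↦ C
    C ↦ B

A->CA, B->C, C->B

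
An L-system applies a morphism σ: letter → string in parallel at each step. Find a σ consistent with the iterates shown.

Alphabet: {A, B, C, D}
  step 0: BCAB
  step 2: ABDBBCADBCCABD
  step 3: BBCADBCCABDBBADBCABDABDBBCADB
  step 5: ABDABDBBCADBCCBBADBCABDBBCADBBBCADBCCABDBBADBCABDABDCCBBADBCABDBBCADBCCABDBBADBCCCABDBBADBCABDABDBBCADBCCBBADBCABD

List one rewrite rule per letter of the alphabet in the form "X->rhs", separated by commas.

  step 2 ⇒ step 3: ABDBBCADBCCABD ⇒ BB·C·ADB·C·C·ABD·BB·ADB·C·ABD·ABD·BB·C·ADB
    A ↦ BB
    B ↦ C
    C ↦ ABD
    D ↦ ADB

A->BB, B->C, C->ABD, D->ADB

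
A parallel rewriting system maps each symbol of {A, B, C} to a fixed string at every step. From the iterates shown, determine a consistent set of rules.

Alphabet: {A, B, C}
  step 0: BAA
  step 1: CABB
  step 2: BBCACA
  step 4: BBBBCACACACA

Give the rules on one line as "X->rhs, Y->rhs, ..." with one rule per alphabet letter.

  step 1 ⇒ step 2: CABB ⇒ B·B·CA·CA
    A ↦ B
    B ↦ CA
    C ↦ B

A->B, B->CA, C->B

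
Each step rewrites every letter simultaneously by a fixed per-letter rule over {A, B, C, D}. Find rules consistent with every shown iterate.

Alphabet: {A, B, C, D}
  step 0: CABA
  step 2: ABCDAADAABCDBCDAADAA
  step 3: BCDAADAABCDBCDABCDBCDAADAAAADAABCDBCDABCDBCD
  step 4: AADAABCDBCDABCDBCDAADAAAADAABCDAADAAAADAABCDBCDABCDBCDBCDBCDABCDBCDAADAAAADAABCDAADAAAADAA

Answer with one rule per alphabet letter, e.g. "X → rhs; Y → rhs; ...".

A->BCD, B->AA, C->DA, D->A

  step 3 ⇒ step 4: BCDAADAABCDBCDABCDBCDAADAAAADAABCDBCDABCDBCD ⇒ AA·DA·A·BCD·BCD·A·BCD·BCD·AA·DA·A·AA·DA·A·BCD·AA·DA·A·AA·DA·A·BCD·BCD·A·BCD·BCD·BCD·BCD·A·BCD·BCD·AA·DA·A·AA·DA·A·BCD·AA·DA·A·AA·DA·A
    A ↦ BCD
    B ↦ AA
    C ↦ DA
    D ↦ A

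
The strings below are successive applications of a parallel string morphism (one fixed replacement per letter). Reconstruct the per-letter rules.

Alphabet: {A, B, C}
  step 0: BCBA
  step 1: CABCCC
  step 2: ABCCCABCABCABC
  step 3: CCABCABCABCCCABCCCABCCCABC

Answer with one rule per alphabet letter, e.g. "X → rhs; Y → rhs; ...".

A->C, B->C, C->ABC

  step 2 ⇒ step 3: ABCCCABCABCABC ⇒ C·C·ABC·ABC·ABC·C·C·ABC·C·C·ABC·C·C·ABC
    A ↦ C
    B ↦ C
    C ↦ ABC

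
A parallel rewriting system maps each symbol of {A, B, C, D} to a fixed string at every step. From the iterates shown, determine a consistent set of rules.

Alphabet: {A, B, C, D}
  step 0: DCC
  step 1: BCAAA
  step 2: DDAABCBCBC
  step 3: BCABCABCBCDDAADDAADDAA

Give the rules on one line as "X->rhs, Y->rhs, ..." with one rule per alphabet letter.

A->BC, B->DDA, C->A, D->BCA

  step 2 ⇒ step 3: DDAABCBCBC ⇒ BCA·BCA·BC·BC·DDA·A·DDA·A·DDA·A
    A ↦ BC
    B ↦ DDA
    C ↦ A
    D ↦ BCA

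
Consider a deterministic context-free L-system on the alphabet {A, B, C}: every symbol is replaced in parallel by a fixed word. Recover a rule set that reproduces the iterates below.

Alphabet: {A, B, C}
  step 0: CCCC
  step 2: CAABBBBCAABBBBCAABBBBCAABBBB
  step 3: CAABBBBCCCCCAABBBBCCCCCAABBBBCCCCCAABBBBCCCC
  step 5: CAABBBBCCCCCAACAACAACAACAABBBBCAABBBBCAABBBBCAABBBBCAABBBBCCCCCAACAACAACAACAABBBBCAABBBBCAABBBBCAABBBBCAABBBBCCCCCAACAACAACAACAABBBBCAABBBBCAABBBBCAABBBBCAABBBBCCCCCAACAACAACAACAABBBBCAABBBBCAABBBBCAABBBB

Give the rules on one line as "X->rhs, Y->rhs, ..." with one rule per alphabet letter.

  step 2 ⇒ step 3: CAABBBBCAABBBBCAABBBBCAABBBB ⇒ CAA·BB·BB·C·C·C·C·CAA·BB·BB·C·C·C·C·CAA·BB·BB·C·C·C·C·CAA·BB·BB·C·C·C·C
    A ↦ BB
    B ↦ C
    C ↦ CAA

A->BB, B->C, C->CAA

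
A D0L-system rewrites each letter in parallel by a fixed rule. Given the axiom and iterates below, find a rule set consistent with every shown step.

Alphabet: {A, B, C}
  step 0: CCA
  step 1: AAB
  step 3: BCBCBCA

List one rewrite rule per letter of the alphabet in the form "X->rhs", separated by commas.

  step 0 ⇒ step 1: CCA ⇒ A·A·B
    A ↦ B
    C ↦ A
    B ↦ BC  (constrained at step 1)

A->B, B->BC, C->A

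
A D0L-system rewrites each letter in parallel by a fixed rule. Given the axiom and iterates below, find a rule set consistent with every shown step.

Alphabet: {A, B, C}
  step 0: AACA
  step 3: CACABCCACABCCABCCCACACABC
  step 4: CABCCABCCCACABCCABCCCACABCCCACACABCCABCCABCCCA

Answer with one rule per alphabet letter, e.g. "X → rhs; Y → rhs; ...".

A->BC, B->C, C->CA

  step 3 ⇒ step 4: CACABCCACABCCABCCCACACABC ⇒ CA·BC·CA·BC·C·CA·CA·BC·CA·BC·C·CA·CA·BC·C·CA·CA·CA·BC·CA·BC·CA·BC·C·CA
    A ↦ BC
    B ↦ C
    C ↦ CA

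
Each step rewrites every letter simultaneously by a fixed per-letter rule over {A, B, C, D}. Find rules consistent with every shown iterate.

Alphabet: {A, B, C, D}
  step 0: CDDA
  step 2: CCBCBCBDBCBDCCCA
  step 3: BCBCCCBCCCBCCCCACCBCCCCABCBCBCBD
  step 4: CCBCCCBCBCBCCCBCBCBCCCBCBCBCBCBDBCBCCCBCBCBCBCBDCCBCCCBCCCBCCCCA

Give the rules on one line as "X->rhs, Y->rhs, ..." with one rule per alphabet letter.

A->BD, B->CC, C->BC, D->CA

  step 3 ⇒ step 4: BCBCCCBCCCBCCCCACCBCCCCABCBCBCBD ⇒ CC·BC·CC·BC·BC·BC·CC·BC·BC·BC·CC·BC·BC·BC·BC·BD·BC·BC·CC·BC·BC·BC·BC·BD·CC·BC·CC·BC·CC·BC·CC·CA
    A ↦ BD
    B ↦ CC
    C ↦ BC
    D ↦ CA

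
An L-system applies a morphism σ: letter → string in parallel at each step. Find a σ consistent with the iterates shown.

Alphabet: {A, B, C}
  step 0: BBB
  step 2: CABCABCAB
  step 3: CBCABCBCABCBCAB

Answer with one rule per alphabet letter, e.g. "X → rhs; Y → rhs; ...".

  step 2 ⇒ step 3: CABCABCAB ⇒ CB·C·AB·CB·C·AB·CB·C·AB
    A ↦ C
    B ↦ AB
    C ↦ CB

A->C, B->AB, C->CB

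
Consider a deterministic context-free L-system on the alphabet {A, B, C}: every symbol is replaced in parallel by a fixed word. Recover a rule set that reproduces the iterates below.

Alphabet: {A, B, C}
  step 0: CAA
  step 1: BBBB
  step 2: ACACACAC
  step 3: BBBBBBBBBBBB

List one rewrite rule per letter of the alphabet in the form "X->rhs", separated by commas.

  step 2 ⇒ step 3: ACACACAC ⇒ B·BB·B·BB·B·BB·B·BB
    A ↦ B
    C ↦ BB
  step 1 ⇒ step 2: BBBB ⇒ AC·AC·AC·AC
    B ↦ AC

A->B, B->AC, C->BB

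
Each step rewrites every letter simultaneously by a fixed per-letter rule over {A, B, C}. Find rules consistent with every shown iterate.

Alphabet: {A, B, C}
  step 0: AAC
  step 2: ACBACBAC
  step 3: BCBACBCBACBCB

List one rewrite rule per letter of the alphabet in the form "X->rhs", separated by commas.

  step 2 ⇒ step 3: ACBACBAC ⇒ BC·B·AC·BC·B·AC·BC·B
    A ↦ BC
    B ↦ AC
    C ↦ B

A->BC, B->AC, C->B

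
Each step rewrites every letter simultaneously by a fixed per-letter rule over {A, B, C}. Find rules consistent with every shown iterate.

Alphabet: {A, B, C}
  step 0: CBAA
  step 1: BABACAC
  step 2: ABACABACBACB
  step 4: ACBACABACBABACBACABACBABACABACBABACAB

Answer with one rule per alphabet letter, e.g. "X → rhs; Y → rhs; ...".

A->AC, B->AB, C->B

  step 1 ⇒ step 2: BABACAC ⇒ AB·AC·AB·AC·B·AC·B
    A ↦ AC
    B ↦ AB
    C ↦ B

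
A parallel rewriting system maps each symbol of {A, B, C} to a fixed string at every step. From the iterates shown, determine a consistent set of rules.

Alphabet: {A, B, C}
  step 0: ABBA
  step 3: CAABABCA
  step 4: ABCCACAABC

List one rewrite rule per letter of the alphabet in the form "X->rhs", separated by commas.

A->C, B->A, C->AB

  step 3 ⇒ step 4: CAABABCA ⇒ AB·C·C·A·C·A·AB·C
    A ↦ C
    B ↦ A
    C ↦ AB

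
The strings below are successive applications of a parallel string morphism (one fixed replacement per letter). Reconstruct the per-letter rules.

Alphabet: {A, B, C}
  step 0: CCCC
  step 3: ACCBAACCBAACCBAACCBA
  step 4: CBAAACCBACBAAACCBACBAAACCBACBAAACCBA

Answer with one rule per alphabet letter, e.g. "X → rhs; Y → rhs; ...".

  step 3 ⇒ step 4: ACCBAACCBAACCBAACCBA ⇒ CBA·A·A·C·CBA·CBA·A·A·C·CBA·CBA·A·A·C·CBA·CBA·A·A·C·CBA
    A ↦ CBA
    B ↦ C
    C ↦ A

A->CBA, B->C, C->A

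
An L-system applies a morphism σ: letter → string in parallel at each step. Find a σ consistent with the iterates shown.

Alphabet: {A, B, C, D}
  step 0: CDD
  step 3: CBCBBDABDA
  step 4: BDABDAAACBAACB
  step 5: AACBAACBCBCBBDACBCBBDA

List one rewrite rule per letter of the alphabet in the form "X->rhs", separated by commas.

A->CB, B->A, C->BD, D->A

  step 4 ⇒ step 5: BDABDAAACBAACB ⇒ A·A·CB·A·A·CB·CB·CB·BD·A·CB·CB·BD·A
    A ↦ CB
    B ↦ A
    C ↦ BD
    D ↦ A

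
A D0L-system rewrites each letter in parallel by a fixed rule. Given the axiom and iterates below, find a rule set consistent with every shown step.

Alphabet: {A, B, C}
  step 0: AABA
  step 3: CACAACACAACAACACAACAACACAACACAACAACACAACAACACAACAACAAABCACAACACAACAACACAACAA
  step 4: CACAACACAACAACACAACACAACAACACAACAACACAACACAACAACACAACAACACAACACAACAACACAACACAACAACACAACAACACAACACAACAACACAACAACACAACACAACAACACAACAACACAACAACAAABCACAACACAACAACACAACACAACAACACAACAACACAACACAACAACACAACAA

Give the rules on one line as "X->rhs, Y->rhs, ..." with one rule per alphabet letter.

  step 3 ⇒ step 4: CACAACACAACAACACAACAACACAACACAACAACACAACAACACAACAACAAABCACAACACAACAACACAACAA ⇒ CA·CAA·CA·CAA·CAA·CA·CAA·CA·CAA·CAA·CA·CAA·CAA·CA·CAA·CA·CAA·CAA·CA·CAA·CAA·CA·CAA·CA·CAA·CAA·CA·CAA·CA·CAA·CAA·CA·CAA·CAA·CA·CAA·CA·CAA·CAA·CA·CAA·CAA·CA·CAA·CA·CAA·CAA·CA·CAA·CAA·CA·CAA·CAA·CAA·AB·CA·CAA·CA·CAA·CAA·CA·CAA·CA·CAA·CAA·CA·CAA·CAA·CA·CAA·CA·CAA·CAA·CA·CAA·CAA
    A ↦ CAA
    B ↦ AB
    C ↦ CA

A->CAA, B->AB, C->CA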